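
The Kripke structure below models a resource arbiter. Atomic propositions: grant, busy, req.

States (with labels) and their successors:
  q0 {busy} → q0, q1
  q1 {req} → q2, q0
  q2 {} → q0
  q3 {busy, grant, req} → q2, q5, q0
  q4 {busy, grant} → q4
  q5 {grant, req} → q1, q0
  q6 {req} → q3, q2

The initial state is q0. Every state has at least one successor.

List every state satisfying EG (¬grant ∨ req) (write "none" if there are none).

States satisfying ¬grant ∨ req: {q0, q1, q2, q3, q5, q6}.
States satisfying EG (¬grant ∨ req): {q0, q1, q2, q3, q5, q6}.

{q0, q1, q2, q3, q5, q6}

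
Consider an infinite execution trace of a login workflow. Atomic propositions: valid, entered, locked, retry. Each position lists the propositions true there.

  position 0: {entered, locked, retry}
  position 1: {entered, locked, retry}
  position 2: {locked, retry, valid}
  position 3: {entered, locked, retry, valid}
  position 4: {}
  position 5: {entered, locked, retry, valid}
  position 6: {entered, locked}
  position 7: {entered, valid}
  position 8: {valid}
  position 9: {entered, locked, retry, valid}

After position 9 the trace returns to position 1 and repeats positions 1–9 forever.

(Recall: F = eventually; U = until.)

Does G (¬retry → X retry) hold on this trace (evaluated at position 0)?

Violated

¬retry → X retry must hold at every position from 0 onward. It fails at position 6, so G (¬retry → X retry) is false.
Positions where ¬retry holds: 4, 6, 7, 8.
Check X retry at each: 4→ok, 6→fails, 7→fails, 8→ok.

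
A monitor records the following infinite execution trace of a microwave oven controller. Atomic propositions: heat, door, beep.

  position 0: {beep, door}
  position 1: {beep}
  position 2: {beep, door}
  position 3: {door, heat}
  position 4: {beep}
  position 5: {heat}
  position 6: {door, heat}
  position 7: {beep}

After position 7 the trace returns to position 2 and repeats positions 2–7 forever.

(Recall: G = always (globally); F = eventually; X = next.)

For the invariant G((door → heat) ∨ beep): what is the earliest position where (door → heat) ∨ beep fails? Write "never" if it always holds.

never

(door → heat) ∨ beep holds at every position 0..7, and those are all the positions the trace ever visits, so the invariant G((door → heat) ∨ beep) is never violated.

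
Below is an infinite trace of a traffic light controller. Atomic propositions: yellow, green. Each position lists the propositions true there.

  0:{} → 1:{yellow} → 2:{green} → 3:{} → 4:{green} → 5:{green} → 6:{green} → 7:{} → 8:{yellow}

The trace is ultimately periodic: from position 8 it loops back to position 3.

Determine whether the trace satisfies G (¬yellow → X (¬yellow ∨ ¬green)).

Satisfied

¬yellow → X (¬yellow ∨ ¬green) holds at every position 0..8, and those are all positions ever visited, so G (¬yellow → X (¬yellow ∨ ¬green)) holds.
Positions where ¬yellow holds: 0, 2, 3, 4, 5, 6, 7.
Check X (¬yellow ∨ ¬green) at each: 0→ok, 2→ok, 3→ok, 4→ok, 5→ok, 6→ok, 7→ok.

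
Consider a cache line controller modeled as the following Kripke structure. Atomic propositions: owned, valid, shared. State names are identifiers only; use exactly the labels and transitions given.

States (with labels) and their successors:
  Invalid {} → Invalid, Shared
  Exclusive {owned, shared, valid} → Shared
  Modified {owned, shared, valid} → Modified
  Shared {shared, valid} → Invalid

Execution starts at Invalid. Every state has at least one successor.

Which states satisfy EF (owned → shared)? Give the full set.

{Invalid, Exclusive, Modified, Shared}

States satisfying owned → shared: {Invalid, Exclusive, Modified, Shared}.
States satisfying EF (owned → shared): {Invalid, Exclusive, Modified, Shared}.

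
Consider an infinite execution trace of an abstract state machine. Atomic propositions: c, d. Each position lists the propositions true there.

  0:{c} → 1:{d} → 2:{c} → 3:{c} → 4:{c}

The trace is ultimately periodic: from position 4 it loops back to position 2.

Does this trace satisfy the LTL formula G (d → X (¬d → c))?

Yes

d → X (¬d → c) holds at every position 0..4, and those are all positions ever visited, so G (d → X (¬d → c)) holds.
Positions where d holds: 1.
Check X (¬d → c) at each: 1→ok.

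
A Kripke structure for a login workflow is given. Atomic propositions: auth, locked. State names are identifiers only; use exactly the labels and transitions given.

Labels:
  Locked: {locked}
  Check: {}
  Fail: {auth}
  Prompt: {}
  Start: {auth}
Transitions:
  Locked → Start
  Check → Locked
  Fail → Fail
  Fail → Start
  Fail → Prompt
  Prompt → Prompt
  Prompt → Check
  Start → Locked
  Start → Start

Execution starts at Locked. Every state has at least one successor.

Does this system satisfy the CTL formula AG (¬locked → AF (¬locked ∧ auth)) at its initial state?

Yes

States satisfying ¬locked → AF (¬locked ∧ auth): {Locked, Check, Fail, Start}.
States satisfying AG (¬locked → AF (¬locked ∧ auth)): {Locked, Check, Start}.
Every state reachable from Locked satisfies ¬locked → AF (¬locked ∧ auth).
Locked ∈ Sat(AG (¬locked → AF (¬locked ∧ auth))).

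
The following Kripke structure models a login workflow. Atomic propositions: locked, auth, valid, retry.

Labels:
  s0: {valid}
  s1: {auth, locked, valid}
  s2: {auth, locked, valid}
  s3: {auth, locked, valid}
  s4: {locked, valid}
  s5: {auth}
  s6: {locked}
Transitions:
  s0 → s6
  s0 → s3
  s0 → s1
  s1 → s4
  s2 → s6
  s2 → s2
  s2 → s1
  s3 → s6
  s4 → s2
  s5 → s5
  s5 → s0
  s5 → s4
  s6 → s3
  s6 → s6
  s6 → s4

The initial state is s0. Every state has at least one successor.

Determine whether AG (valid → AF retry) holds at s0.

States satisfying valid → AF retry: {s5, s6}.
States satisfying AG (valid → AF retry): ∅.
s0 is reachable from s0 and violates valid → AF retry, so AG fails at s0.
s0 ∉ Sat(AG (valid → AF retry)).

Does not hold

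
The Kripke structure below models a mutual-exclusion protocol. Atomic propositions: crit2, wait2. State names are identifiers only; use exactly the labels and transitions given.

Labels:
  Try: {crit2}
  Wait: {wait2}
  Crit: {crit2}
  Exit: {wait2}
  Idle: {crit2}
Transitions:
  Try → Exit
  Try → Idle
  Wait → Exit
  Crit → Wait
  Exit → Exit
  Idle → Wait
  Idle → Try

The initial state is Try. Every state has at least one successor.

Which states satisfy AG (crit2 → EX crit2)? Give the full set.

States satisfying crit2 → EX crit2: {Try, Wait, Exit, Idle}.
States satisfying AG (crit2 → EX crit2): {Try, Wait, Exit, Idle}.

{Try, Wait, Exit, Idle}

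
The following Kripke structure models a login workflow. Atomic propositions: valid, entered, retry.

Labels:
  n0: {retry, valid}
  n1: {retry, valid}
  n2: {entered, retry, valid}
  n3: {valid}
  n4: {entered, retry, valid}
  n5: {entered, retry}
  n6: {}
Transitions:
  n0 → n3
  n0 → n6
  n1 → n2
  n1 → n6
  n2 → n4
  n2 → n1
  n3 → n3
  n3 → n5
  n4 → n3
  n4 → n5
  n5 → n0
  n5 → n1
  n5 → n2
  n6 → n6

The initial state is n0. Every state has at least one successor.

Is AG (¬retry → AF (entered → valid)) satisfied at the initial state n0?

States satisfying ¬retry → AF (entered → valid): {n0, n1, n2, n3, n4, n5, n6}.
States satisfying AG (¬retry → AF (entered → valid)): {n0, n1, n2, n3, n4, n5, n6}.
Every state reachable from n0 satisfies ¬retry → AF (entered → valid).
n0 ∈ Sat(AG (¬retry → AF (entered → valid))).

Holds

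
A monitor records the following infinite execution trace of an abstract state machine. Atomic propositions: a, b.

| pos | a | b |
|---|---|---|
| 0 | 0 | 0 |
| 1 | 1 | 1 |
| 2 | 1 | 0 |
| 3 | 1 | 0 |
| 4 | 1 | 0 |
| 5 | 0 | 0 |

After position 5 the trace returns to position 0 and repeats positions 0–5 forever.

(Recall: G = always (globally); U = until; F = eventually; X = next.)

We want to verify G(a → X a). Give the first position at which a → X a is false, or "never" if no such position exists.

Check a → X a at each position in order: 0 ✓, 1 ✓, 2 ✓, 3 ✓.
At position 4 the labels are {a} and the next position 5 has {}, so a → X a is false there. This is the first violation.

4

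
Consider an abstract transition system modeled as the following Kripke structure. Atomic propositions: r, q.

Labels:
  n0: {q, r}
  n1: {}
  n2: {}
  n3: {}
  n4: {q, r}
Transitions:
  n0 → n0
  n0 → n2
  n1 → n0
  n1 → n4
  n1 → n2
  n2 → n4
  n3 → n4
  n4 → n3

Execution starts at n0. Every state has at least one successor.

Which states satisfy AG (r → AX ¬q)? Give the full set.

{n2, n3, n4}

States satisfying r → AX ¬q: {n1, n2, n3, n4}.
States satisfying AG (r → AX ¬q): {n2, n3, n4}.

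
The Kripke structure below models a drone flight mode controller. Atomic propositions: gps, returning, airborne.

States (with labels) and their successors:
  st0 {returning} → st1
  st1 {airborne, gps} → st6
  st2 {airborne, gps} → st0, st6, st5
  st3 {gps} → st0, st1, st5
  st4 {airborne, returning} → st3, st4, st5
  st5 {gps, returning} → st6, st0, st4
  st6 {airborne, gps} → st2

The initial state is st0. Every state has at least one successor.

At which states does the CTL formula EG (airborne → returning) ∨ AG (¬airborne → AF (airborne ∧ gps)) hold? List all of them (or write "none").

{st3, st4, st5}

States satisfying airborne → returning: {st0, st3, st4, st5}.
States satisfying EG (airborne → returning): {st3, st4, st5}.
States satisfying ¬airborne → AF (airborne ∧ gps): {st0, st1, st2, st4, st6}.
States satisfying AG (¬airborne → AF (airborne ∧ gps)): ∅.
States satisfying EG (airborne → returning) ∨ AG (¬airborne → AF (airborne ∧ gps)): {st3, st4, st5}.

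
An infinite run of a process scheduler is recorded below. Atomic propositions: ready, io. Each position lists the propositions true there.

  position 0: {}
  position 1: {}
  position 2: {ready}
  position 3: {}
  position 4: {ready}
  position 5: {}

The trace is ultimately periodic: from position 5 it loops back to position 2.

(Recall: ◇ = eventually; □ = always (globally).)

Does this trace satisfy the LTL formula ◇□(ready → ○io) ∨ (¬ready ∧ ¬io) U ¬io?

□(ready → ○io) is false at every position 0..5, so it never becomes true and ◇□(ready → ○io) fails.
Walking from position 0: ¬io first holds at position 0, and ¬ready ∧ ¬io holds at every earlier position along the way, so (¬ready ∧ ¬io) U ¬io holds.
At position 0: ◇□(ready → ○io) is false; (¬ready ∧ ¬io) U ¬io is true; so ◇□(ready → ○io) ∨ (¬ready ∧ ¬io) U ¬io is true.

Yes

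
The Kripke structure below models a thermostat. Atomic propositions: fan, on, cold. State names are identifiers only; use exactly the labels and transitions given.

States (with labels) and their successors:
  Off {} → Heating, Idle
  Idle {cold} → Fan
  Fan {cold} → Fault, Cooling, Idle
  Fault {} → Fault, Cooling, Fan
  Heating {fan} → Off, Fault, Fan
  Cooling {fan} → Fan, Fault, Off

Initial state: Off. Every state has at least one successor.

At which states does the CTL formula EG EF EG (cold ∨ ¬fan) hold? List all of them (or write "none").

{Off, Idle, Fan, Fault, Heating, Cooling}

States satisfying EF EG (cold ∨ ¬fan): {Off, Idle, Fan, Fault, Heating, Cooling}.
States satisfying EG EF EG (cold ∨ ¬fan): {Off, Idle, Fan, Fault, Heating, Cooling}.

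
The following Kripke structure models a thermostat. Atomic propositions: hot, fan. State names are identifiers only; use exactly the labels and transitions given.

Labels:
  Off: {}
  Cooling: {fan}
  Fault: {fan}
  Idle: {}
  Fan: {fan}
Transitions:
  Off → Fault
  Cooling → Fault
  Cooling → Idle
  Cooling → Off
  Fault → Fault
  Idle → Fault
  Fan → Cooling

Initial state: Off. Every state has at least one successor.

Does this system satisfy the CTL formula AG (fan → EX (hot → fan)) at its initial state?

States satisfying fan → EX (hot → fan): {Off, Cooling, Fault, Idle, Fan}.
States satisfying AG (fan → EX (hot → fan)): {Off, Cooling, Fault, Idle, Fan}.
Every state reachable from Off satisfies fan → EX (hot → fan).
Off ∈ Sat(AG (fan → EX (hot → fan))).

Satisfied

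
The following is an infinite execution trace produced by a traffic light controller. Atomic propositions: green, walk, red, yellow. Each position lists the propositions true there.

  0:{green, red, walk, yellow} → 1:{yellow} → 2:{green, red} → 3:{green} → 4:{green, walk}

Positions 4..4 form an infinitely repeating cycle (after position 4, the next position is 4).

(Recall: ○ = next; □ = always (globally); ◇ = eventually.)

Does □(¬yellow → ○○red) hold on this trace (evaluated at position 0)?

¬yellow → ○○red must hold at every position from 0 onward. It fails at position 2, so □(¬yellow → ○○red) is false.
Positions where ¬yellow holds: 2, 3, 4.
Check ○○red at each: 2→fails, 3→fails, 4→fails.

Violated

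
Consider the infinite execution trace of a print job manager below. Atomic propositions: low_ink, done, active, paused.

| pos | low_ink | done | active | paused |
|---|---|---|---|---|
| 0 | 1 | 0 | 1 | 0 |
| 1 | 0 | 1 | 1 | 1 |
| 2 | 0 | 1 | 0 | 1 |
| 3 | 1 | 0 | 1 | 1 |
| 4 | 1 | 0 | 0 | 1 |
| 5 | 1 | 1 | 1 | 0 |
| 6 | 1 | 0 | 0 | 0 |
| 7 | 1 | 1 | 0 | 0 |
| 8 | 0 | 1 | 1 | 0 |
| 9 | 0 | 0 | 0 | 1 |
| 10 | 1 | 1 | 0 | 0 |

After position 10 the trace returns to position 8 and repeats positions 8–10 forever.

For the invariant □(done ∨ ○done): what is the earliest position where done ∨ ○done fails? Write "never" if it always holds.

3

Check done ∨ ○done at each position in order: 0 ✓, 1 ✓, 2 ✓.
At position 3 the labels are {active, low_ink, paused} and the next position 4 has {low_ink, paused}, so done ∨ ○done is false there. This is the first violation.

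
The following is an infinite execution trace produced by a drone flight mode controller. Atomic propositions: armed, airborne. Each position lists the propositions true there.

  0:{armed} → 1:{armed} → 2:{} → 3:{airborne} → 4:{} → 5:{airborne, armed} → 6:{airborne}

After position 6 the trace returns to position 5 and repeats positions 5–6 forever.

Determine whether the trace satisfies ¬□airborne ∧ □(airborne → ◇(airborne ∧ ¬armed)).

Holds

airborne → ◇(airborne ∧ ¬armed) holds at every position 0..6, and those are all positions ever visited, so □(airborne → ◇(airborne ∧ ¬armed)) holds.
Positions where airborne holds: 3, 5, 6.
Check ◇(airborne ∧ ¬armed) at each: 3→ok, 5→ok, 6→ok.
At position 0: ¬□airborne is true; □(airborne → ◇(airborne ∧ ¬armed)) is true; so ¬□airborne ∧ □(airborne → ◇(airborne ∧ ¬armed)) is true.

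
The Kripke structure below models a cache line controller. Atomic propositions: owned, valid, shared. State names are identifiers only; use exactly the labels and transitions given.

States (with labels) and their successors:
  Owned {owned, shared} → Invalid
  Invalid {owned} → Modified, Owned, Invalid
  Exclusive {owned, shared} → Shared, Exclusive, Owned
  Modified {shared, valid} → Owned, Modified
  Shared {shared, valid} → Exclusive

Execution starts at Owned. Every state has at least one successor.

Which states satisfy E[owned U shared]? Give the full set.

{Owned, Invalid, Exclusive, Modified, Shared}

States satisfying owned: {Owned, Invalid, Exclusive}.
States satisfying shared: {Owned, Exclusive, Modified, Shared}.
States satisfying E[owned U shared]: {Owned, Invalid, Exclusive, Modified, Shared}.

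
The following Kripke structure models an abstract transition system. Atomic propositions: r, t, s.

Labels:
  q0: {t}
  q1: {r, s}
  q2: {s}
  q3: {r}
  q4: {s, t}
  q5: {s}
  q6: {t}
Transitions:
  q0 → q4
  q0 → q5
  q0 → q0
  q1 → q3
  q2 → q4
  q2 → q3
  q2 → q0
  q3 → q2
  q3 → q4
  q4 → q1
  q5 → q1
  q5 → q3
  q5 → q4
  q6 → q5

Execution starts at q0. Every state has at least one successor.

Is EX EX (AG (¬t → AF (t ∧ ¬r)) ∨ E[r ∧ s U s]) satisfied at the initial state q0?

States satisfying EX (AG (¬t → AF (t ∧ ¬r)) ∨ E[r ∧ s U s]): {q0, q2, q3, q4, q5, q6}.
States satisfying EX EX (AG (¬t → AF (t ∧ ¬r)) ∨ E[r ∧ s U s]): {q0, q1, q2, q3, q5, q6}.
q0 ∈ Sat(EX EX (AG (¬t → AF (t ∧ ¬r)) ∨ E[r ∧ s U s])).

Yes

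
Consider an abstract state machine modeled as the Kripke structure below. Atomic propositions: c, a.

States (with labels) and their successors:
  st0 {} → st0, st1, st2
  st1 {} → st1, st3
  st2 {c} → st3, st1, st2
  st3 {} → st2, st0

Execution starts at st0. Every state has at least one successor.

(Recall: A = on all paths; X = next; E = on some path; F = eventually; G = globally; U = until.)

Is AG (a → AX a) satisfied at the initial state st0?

Holds

States satisfying a → AX a: {st0, st1, st2, st3}.
States satisfying AG (a → AX a): {st0, st1, st2, st3}.
Every state reachable from st0 satisfies a → AX a.
st0 ∈ Sat(AG (a → AX a)).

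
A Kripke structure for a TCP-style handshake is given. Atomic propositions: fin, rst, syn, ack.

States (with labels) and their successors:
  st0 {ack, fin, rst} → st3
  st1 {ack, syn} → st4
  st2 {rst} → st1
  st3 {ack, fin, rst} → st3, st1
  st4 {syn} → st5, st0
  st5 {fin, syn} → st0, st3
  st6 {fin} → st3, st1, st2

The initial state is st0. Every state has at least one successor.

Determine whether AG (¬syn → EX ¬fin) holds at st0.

No

States satisfying ¬syn → EX ¬fin: {st1, st2, st3, st4, st5, st6}.
States satisfying AG (¬syn → EX ¬fin): ∅.
st0 is reachable from st0 and violates ¬syn → EX ¬fin, so AG fails at st0.
st0 ∉ Sat(AG (¬syn → EX ¬fin)).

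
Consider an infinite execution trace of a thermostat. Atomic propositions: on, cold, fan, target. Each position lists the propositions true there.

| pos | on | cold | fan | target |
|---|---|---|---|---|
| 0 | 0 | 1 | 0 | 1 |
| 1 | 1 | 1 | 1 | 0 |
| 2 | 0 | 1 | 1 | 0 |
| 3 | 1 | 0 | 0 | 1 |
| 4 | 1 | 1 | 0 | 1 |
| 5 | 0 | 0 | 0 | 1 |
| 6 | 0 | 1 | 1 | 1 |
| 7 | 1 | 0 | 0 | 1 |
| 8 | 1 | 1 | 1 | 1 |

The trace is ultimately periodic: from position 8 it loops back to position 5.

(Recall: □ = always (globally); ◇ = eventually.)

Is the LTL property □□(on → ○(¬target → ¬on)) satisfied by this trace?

Holds

□(on → ○(¬target → ¬on)) holds at every position 0..8, and those are all positions ever visited, so □□(on → ○(¬target → ¬on)) holds.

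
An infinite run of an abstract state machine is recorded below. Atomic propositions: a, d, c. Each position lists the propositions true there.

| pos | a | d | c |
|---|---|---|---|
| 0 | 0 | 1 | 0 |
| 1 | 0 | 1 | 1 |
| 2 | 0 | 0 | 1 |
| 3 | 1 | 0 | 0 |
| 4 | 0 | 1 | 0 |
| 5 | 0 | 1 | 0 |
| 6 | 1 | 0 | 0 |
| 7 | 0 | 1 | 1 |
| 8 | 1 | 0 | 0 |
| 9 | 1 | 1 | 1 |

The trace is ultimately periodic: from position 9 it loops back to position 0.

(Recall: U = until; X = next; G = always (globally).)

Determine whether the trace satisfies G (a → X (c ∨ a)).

Violated

a → X (c ∨ a) must hold at every position from 0 onward. It fails at position 3, so G (a → X (c ∨ a)) is false.
Positions where a holds: 3, 6, 8, 9.
Check X (c ∨ a) at each: 3→fails, 6→ok, 8→ok, 9→fails.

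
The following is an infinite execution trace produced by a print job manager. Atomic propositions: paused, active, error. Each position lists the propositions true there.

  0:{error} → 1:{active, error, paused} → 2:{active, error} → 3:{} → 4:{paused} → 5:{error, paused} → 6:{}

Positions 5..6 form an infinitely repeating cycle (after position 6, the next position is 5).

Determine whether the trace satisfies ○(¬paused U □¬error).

No

The position after 0 is 1; ¬paused U □¬error is false there.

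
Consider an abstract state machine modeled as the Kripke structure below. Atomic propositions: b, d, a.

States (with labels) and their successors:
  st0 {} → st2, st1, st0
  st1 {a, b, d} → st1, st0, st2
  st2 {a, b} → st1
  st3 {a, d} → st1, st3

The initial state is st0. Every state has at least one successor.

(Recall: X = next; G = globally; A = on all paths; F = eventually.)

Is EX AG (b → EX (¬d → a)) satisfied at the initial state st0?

States satisfying AG (b → EX (¬d → a)): {st0, st1, st2, st3}.
States satisfying EX AG (b → EX (¬d → a)): {st0, st1, st2, st3}.
st0 ∈ Sat(EX AG (b → EX (¬d → a))).

Satisfied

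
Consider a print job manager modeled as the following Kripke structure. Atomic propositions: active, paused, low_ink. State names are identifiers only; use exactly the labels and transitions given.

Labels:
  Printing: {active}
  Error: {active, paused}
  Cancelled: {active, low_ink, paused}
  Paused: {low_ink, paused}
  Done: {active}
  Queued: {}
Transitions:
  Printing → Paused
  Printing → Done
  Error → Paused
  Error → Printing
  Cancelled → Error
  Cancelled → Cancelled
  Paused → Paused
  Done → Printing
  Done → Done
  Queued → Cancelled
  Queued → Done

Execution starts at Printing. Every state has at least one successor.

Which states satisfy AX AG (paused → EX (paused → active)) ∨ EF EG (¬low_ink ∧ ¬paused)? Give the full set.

{Printing, Error, Cancelled, Done, Queued}

States satisfying AG (paused → EX (paused → active)): ∅.
States satisfying AX AG (paused → EX (paused → active)): ∅.
States satisfying EG (¬low_ink ∧ ¬paused): {Printing, Done, Queued}.
States satisfying EF EG (¬low_ink ∧ ¬paused): {Printing, Error, Cancelled, Done, Queued}.
States satisfying AX AG (paused → EX (paused → active)) ∨ EF EG (¬low_ink ∧ ¬paused): {Printing, Error, Cancelled, Done, Queued}.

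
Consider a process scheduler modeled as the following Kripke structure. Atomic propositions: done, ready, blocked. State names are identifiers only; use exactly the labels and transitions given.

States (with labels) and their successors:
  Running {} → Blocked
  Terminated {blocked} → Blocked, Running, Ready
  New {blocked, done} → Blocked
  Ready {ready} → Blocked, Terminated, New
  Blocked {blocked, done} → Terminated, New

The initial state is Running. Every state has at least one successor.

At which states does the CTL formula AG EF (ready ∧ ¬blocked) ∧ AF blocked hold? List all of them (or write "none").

{Running, Terminated, New, Ready, Blocked}

States satisfying EF (ready ∧ ¬blocked): {Running, Terminated, New, Ready, Blocked}.
States satisfying AG EF (ready ∧ ¬blocked): {Running, Terminated, New, Ready, Blocked}.
States satisfying blocked: {Terminated, New, Blocked}.
States satisfying AF blocked: {Running, Terminated, New, Ready, Blocked}.
States satisfying AG EF (ready ∧ ¬blocked) ∧ AF blocked: {Running, Terminated, New, Ready, Blocked}.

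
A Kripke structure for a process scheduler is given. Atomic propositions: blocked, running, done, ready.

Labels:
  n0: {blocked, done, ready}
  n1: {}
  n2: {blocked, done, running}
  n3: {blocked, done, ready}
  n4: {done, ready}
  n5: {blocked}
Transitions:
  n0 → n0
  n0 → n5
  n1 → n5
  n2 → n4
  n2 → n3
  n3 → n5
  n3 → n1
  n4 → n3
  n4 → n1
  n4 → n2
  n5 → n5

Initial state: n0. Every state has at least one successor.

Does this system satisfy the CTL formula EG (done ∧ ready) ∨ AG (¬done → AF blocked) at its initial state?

States satisfying done ∧ ready: {n0, n3, n4}.
States satisfying EG (done ∧ ready): {n0}.
States satisfying ¬done → AF blocked: {n0, n1, n2, n3, n4, n5}.
States satisfying AG (¬done → AF blocked): {n0, n1, n2, n3, n4, n5}.
States satisfying EG (done ∧ ready) ∨ AG (¬done → AF blocked): {n0, n1, n2, n3, n4, n5}.
n0 ∈ Sat(EG (done ∧ ready) ∨ AG (¬done → AF blocked)).

Satisfied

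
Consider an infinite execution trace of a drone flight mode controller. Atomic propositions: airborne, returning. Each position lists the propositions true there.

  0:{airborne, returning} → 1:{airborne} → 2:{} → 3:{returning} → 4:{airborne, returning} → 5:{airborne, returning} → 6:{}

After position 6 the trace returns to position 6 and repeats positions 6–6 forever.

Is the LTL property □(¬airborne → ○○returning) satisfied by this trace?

Violated

¬airborne → ○○returning must hold at every position from 0 onward. It fails at position 6, so □(¬airborne → ○○returning) is false.
Positions where ¬airborne holds: 2, 3, 6.
Check ○○returning at each: 2→ok, 3→ok, 6→fails.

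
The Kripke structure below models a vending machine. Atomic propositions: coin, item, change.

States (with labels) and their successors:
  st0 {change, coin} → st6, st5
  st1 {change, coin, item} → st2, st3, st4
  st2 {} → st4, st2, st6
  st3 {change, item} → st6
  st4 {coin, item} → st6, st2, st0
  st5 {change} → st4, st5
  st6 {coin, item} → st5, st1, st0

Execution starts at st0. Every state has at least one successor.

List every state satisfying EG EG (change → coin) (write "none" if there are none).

States satisfying EG (change → coin): {st0, st1, st2, st4, st6}.
States satisfying EG EG (change → coin): {st0, st1, st2, st4, st6}.

{st0, st1, st2, st4, st6}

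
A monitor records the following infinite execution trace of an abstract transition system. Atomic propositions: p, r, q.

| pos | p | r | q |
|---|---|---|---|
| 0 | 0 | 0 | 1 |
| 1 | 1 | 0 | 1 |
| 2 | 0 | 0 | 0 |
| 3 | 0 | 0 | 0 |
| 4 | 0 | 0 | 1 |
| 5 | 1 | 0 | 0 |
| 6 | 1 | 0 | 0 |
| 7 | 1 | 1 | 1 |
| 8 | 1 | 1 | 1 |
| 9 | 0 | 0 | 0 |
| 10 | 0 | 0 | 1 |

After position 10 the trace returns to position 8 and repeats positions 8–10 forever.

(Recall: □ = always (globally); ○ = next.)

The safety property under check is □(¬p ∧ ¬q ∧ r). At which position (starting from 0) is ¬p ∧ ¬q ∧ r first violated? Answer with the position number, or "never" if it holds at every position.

0

At position 0 the labels are {q}, so ¬p ∧ ¬q ∧ r is false there. This is the first violation.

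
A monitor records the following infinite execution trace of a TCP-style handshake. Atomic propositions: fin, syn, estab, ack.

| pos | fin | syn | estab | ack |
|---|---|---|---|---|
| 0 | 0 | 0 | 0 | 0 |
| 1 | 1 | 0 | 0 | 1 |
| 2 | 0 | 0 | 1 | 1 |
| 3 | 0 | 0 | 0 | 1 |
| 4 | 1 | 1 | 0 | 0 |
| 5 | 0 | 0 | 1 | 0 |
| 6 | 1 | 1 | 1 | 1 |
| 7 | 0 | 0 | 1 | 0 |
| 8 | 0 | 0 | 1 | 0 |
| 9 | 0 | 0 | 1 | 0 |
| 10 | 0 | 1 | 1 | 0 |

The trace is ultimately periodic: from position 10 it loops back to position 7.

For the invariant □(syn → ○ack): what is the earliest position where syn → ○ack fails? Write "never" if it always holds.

Check syn → ○ack at each position in order: 0 ✓, 1 ✓, 2 ✓, 3 ✓.
At position 4 the labels are {fin, syn} and the next position 5 has {estab}, so syn → ○ack is false there. This is the first violation.

4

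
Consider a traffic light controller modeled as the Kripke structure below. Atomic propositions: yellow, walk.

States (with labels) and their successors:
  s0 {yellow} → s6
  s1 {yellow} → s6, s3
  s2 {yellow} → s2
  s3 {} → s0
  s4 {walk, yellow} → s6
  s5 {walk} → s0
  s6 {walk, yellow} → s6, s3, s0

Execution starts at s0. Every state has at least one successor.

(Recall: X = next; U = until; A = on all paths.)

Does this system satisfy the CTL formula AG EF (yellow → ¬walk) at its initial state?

Yes

States satisfying EF (yellow → ¬walk): {s0, s1, s2, s3, s4, s5, s6}.
States satisfying AG EF (yellow → ¬walk): {s0, s1, s2, s3, s4, s5, s6}.
Every state reachable from s0 satisfies EF (yellow → ¬walk).
s0 ∈ Sat(AG EF (yellow → ¬walk)).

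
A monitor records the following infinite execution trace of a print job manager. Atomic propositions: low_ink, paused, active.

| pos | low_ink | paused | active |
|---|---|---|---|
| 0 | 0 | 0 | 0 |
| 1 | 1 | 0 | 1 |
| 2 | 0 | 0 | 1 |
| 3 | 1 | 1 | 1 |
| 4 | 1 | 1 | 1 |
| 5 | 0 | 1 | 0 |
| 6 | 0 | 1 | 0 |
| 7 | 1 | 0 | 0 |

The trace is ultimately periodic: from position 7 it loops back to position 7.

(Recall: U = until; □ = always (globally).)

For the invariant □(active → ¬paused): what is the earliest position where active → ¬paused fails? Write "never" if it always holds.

3

Check active → ¬paused at each position in order: 0 ✓, 1 ✓, 2 ✓.
At position 3 the labels are {active, low_ink, paused}, so active → ¬paused is false there. This is the first violation.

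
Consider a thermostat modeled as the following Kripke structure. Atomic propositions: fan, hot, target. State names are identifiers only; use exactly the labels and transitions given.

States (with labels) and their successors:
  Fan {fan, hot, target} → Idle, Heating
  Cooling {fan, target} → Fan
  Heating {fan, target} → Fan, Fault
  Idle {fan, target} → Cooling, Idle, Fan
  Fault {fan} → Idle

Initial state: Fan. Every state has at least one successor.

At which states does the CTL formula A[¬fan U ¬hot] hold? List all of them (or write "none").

States satisfying ¬fan: ∅.
States satisfying ¬hot: {Cooling, Heating, Idle, Fault}.
States satisfying A[¬fan U ¬hot]: {Cooling, Heating, Idle, Fault}.

{Cooling, Heating, Idle, Fault}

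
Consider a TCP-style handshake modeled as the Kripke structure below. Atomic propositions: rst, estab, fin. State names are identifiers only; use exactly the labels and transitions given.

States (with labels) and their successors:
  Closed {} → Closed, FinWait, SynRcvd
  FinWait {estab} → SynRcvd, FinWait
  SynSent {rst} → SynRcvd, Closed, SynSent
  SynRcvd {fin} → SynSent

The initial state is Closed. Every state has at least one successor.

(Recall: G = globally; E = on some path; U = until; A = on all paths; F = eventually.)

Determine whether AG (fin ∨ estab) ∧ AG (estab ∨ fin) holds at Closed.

States satisfying fin ∨ estab: {FinWait, SynRcvd}.
States satisfying AG (fin ∨ estab): ∅.
States satisfying estab ∨ fin: {FinWait, SynRcvd}.
States satisfying AG (estab ∨ fin): ∅.
States satisfying AG (fin ∨ estab) ∧ AG (estab ∨ fin): ∅.
Closed ∉ Sat(AG (fin ∨ estab) ∧ AG (estab ∨ fin)).

No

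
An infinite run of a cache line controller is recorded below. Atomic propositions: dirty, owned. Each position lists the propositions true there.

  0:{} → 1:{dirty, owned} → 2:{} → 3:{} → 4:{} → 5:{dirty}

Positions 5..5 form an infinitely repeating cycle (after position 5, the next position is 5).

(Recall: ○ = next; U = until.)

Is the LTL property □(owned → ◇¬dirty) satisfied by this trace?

owned → ◇¬dirty holds at every position 0..5, and those are all positions ever visited, so □(owned → ◇¬dirty) holds.
Positions where owned holds: 1.
Check ◇¬dirty at each: 1→ok.

Yes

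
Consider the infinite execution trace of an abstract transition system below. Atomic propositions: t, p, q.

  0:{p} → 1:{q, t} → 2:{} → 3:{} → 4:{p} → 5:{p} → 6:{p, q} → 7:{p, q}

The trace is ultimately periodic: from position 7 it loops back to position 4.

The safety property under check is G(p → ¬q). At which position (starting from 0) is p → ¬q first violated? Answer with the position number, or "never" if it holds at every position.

Check p → ¬q at each position in order: 0 ✓, 1 ✓, 2 ✓, 3 ✓, 4 ✓, 5 ✓.
At position 6 the labels are {p, q}, so p → ¬q is false there. This is the first violation.

6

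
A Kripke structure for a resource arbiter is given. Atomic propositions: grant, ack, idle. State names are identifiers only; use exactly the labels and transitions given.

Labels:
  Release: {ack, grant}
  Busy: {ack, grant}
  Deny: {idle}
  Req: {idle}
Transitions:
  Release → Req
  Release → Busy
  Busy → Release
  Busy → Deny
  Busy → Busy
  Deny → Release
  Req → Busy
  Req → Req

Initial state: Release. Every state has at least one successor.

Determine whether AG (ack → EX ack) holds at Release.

States satisfying ack → EX ack: {Release, Busy, Deny, Req}.
States satisfying AG (ack → EX ack): {Release, Busy, Deny, Req}.
Every state reachable from Release satisfies ack → EX ack.
Release ∈ Sat(AG (ack → EX ack)).

Satisfied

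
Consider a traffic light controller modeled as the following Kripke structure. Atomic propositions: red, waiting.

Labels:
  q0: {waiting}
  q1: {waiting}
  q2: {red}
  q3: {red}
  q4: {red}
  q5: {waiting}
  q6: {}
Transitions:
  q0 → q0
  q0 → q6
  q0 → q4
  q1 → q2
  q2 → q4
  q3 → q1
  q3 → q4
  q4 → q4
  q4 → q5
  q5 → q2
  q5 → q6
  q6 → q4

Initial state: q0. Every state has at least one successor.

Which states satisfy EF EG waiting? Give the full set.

States satisfying EG waiting: {q0}.
States satisfying EF EG waiting: {q0}.

{q0}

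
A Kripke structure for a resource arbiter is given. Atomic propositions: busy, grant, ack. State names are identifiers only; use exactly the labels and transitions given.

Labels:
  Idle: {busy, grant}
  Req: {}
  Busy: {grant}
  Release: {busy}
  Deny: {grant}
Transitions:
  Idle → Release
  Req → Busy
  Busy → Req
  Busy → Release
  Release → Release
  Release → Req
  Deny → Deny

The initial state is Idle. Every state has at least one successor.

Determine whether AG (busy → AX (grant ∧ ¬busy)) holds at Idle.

No

States satisfying busy → AX (grant ∧ ¬busy): {Req, Busy, Deny}.
States satisfying AG (busy → AX (grant ∧ ¬busy)): {Deny}.
Idle is reachable from Idle and violates busy → AX (grant ∧ ¬busy), so AG fails at Idle.
Idle ∉ Sat(AG (busy → AX (grant ∧ ¬busy))).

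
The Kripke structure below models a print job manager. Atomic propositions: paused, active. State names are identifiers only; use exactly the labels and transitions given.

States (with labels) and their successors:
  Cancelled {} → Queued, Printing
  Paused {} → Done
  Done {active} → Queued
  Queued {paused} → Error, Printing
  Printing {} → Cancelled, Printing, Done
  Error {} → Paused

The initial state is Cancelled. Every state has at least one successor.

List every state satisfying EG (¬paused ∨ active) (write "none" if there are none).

{Cancelled, Printing}

States satisfying ¬paused ∨ active: {Cancelled, Paused, Done, Printing, Error}.
States satisfying EG (¬paused ∨ active): {Cancelled, Printing}.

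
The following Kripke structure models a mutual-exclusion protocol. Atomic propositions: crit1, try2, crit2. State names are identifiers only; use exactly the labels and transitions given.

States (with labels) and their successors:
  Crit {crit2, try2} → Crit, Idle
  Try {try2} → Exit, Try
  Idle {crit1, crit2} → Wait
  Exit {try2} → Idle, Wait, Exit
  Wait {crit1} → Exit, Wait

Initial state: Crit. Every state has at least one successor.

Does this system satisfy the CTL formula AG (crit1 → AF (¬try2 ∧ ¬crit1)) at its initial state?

Does not hold

States satisfying crit1 → AF (¬try2 ∧ ¬crit1): {Crit, Try, Exit}.
States satisfying AG (crit1 → AF (¬try2 ∧ ¬crit1)): ∅.
Idle is reachable from Crit and violates crit1 → AF (¬try2 ∧ ¬crit1), so AG fails at Crit.
Crit ∉ Sat(AG (crit1 → AF (¬try2 ∧ ¬crit1))).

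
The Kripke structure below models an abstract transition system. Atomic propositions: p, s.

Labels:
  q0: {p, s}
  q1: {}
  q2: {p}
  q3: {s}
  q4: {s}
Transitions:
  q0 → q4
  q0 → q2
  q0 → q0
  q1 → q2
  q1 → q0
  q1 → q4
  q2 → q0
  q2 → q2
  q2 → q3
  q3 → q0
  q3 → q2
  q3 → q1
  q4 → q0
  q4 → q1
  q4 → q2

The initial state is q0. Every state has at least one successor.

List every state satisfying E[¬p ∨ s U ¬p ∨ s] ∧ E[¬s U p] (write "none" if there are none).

{q0, q1}

States satisfying ¬p ∨ s: {q0, q1, q3, q4}.
States satisfying E[¬p ∨ s U ¬p ∨ s]: {q0, q1, q3, q4}.
States satisfying ¬s: {q1, q2}.
States satisfying p: {q0, q2}.
States satisfying E[¬s U p]: {q0, q1, q2}.
States satisfying E[¬p ∨ s U ¬p ∨ s] ∧ E[¬s U p]: {q0, q1}.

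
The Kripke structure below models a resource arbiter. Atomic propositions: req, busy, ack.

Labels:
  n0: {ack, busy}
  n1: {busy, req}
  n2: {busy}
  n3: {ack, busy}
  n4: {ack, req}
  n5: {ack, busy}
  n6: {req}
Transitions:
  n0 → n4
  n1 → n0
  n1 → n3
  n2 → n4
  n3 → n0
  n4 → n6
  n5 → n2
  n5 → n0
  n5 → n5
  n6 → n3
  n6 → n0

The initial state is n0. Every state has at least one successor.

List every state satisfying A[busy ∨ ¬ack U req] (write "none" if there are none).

{n0, n1, n2, n3, n4, n6}

States satisfying busy ∨ ¬ack: {n0, n1, n2, n3, n5, n6}.
States satisfying req: {n1, n4, n6}.
States satisfying A[busy ∨ ¬ack U req]: {n0, n1, n2, n3, n4, n6}.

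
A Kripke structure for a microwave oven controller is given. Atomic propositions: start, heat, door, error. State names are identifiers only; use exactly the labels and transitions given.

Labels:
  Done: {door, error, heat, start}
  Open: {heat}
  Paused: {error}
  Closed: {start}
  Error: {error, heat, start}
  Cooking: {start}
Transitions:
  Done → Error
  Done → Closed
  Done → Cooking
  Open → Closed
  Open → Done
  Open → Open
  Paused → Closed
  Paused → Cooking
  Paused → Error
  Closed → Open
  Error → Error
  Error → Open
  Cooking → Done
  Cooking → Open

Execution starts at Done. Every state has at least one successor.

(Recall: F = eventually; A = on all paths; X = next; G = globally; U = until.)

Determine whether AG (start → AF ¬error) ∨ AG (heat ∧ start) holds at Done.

States satisfying start → AF ¬error: {Open, Paused, Closed, Cooking}.
States satisfying AG (start → AF ¬error): ∅.
States satisfying heat ∧ start: {Done, Error}.
States satisfying AG (heat ∧ start): ∅.
States satisfying AG (start → AF ¬error) ∨ AG (heat ∧ start): ∅.
Done ∉ Sat(AG (start → AF ¬error) ∨ AG (heat ∧ start)).

Does not hold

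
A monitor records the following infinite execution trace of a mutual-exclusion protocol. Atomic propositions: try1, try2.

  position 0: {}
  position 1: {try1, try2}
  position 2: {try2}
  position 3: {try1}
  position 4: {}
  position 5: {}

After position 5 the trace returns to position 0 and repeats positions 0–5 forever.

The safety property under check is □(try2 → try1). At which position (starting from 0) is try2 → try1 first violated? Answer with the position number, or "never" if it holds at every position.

2

Check try2 → try1 at each position in order: 0 ✓, 1 ✓.
At position 2 the labels are {try2}, so try2 → try1 is false there. This is the first violation.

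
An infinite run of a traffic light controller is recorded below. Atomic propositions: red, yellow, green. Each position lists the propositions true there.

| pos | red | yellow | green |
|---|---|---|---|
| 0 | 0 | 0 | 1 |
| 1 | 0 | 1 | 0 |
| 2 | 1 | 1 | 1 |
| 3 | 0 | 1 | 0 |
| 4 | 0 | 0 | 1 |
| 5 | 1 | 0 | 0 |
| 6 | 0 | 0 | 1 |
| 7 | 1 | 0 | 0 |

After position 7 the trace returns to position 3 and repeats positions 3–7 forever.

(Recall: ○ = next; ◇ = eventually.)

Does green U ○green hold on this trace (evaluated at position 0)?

Holds

Walking from position 0: ○green first holds at position 1, and green holds at every earlier position along the way, so green U ○green holds.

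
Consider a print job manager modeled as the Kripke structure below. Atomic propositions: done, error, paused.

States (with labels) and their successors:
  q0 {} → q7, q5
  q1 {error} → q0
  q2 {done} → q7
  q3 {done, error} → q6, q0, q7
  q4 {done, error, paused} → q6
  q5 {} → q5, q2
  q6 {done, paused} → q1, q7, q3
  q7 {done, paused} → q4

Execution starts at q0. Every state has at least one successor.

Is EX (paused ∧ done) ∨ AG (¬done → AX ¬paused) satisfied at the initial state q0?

Holds

States satisfying paused ∧ done: {q4, q6, q7}.
States satisfying EX (paused ∧ done): {q0, q2, q3, q4, q6, q7}.
States satisfying ¬done → AX ¬paused: {q1, q2, q3, q4, q5, q6, q7}.
States satisfying AG (¬done → AX ¬paused): ∅.
States satisfying EX (paused ∧ done) ∨ AG (¬done → AX ¬paused): {q0, q2, q3, q4, q6, q7}.
q0 ∈ Sat(EX (paused ∧ done) ∨ AG (¬done → AX ¬paused)).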